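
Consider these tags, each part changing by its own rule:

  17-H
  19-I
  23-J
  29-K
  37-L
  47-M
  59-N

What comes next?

First component: differences are 2, 4, 6, … (increasing by 2 each time), so 17, 19, 23, 29, 37, 47, 59 → 73.
Letter: letters move forward 1 place in the alphabet; H, I, J, K, L, M, N → O.
Putting it together: 73-O.

73-O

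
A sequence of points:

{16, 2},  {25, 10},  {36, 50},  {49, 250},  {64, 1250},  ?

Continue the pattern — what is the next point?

{81, 6250}

First value: 16, 25, 36, 49, 64 → 81 (perfect squares: 4², 5², 6², …).
Second value: ×5 each step; 2, 10, 50, 250, 1250 → 6250.
Putting it together: {81, 6250}.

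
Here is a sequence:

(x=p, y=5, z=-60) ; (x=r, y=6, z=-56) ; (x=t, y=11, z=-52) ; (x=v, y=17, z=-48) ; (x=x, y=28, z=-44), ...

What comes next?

X: letters move forward 2 places in the alphabet, so p, r, t, v, x → z.
Y goes 5, 6, 11, 17, 28 → 45 (each term is the sum of the two before it).
Z: +4 each step, so -60, -56, -52, -48, -44 → -40.
So the next triple is (x=z, y=45, z=-40).

(x=z, y=45, z=-40)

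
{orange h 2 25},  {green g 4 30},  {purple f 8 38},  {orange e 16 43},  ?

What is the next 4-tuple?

{green d 32 51}

Colour goes orange, green, purple, orange → green (repeats orange → green → purple).
Letter: letters move back 1 place in the alphabet; h, g, f, e → d.
Third component: ×2 each step, so 2, 4, 8, 16 → 32.
For the fourth component, alternating steps +5, +8, +5, +8, …: 25, 30, 38, 43 → 51.
So the next 4-tuple is {green d 32 51}.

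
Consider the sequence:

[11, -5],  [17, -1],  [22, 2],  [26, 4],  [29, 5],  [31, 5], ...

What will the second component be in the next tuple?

4

First component: differences are 6, 5, 4, … (decreasing by 1 each time), so 11, 17, 22, 26, 29, 31 → 32.
For the second component, differences are 4, 3, 2, … (decreasing by 1 each time): -5, -1, 2, 4, 5, 5 → 4.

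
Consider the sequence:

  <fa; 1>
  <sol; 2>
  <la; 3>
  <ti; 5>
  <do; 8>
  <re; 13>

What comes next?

<mi; 21>

Note goes fa, sol, la, ti, do, re → mi (runs through the solfège scale do→ti).
Second value goes 1, 2, 3, 5, 8, 13 → 21 (each term is the sum of the two before it).
Putting it together: <mi; 21>.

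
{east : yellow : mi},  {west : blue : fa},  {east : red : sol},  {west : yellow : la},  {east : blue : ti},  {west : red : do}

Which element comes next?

{east : yellow : re}

For the direction, alternates east ↔ west: east, west, east, west, east, west → east.
Colour goes yellow, blue, red, yellow, blue, red → yellow (repeats yellow → blue → red).
Note: mi, fa, sol, la, ti, do → re (runs through the solfège scale do→ti).
Putting it together: {east : yellow : re}.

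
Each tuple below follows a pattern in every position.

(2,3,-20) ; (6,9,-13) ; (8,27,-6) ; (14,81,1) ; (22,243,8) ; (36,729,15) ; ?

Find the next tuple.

For the first value, each term is the sum of the two before it: 2, 6, 8, 14, 22, 36 → 58.
Second value: ×3 each step, so 3, 9, 27, 81, 243, 729 → 2187.
For the third value, +7 each step: -20, -13, -6, 1, 8, 15 → 22.
Putting it together: (58,2187,22).

(58,2187,22)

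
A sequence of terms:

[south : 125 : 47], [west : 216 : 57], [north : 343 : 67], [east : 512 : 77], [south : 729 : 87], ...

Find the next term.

[west : 1000 : 97]

Direction: repeats south → west → north → east, so south, west, north, east, south → west.
Second entry — perfect cubes: 5³, 6³, 7³, …: 125, 216, 343, 512, 729 → 1000.
Third entry — +10 each step: 47, 57, 67, 77, 87 → 97.
So the next term is [west : 1000 : 97].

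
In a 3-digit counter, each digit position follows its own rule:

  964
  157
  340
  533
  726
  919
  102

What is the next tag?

395

First digit: 9, 1, 3, 5, 7, 9, 1 → 3 (+2 each step, mod 10).
Second digit: −1 each step, mod 10; 6, 5, 4, 3, 2, 1, 0 → 9.
For the third digit, +3 each step, mod 10: 4, 7, 0, 3, 6, 9, 2 → 5.
Combining the parts gives 395.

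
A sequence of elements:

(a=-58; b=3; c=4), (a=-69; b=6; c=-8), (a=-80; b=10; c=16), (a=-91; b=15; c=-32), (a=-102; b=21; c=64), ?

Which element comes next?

A: −11 each step; -58, -69, -80, -91, -102 → -113.
B: differences are 3, 4, 5, … (increasing by 1 each time), so 3, 6, 10, 15, 21 → 28.
For the c, ×(-2) each step: 4, -8, 16, -32, 64 → -128.
Putting it together: (a=-113; b=28; c=-128).

(a=-113; b=28; c=-128)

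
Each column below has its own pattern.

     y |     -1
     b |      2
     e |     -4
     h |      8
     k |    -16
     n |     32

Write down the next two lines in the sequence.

q  -64; t  128

Letter: letters move forward 3 places in the alphabet, wrapping Z→A, so y, b, e, h, k, n → q → t.
Second component: ×(-2) each step, so -1, 2, -4, 8, -16, 32 → -64 → 128.
Putting the parts together: q  -64 and then t  128.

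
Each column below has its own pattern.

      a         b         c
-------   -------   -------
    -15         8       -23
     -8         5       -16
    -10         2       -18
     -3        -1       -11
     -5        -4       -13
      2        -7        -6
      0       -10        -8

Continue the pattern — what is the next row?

Column a goes -15, -8, -10, -3, -5, 2, 0 → 7 (alternating steps +7, −2, +7, −2, …).
For the column b, −3 each step: 8, 5, 2, -1, -4, -7, -10 → -13.
For the column c, always 8 less than the column a: -23, -16, -18, -11, -13, -6, -8 → -1.
Putting it together: 7  -13  -1.

7  -13  -1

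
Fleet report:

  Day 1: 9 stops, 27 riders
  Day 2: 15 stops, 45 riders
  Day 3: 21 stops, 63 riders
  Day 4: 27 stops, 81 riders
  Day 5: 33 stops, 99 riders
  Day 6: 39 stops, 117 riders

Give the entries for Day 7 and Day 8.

45 stops, 135 riders; 51 stops, 153 riders

Stops: +6 each step, so 9, 15, 21, 27, 33, 39 → 45 → 51.
Riders: 27, 45, 63, 81, 99, 117 → 135 → 153 (always 3 × the stops).
So the next two records are 45 stops, 135 riders and 51 stops, 153 riders.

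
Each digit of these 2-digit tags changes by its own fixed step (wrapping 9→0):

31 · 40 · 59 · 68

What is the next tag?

First digit: +1 each step, mod 10; 3, 4, 5, 6 → 7.
Second digit — −1 each step, mod 10: 1, 0, 9, 8 → 7.
Putting it together: 77.

77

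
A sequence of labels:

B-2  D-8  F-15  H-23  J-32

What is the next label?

Letter goes B, D, F, H, J → L (letters move forward 2 places in the alphabet).
Second component: differences are 6, 7, 8, … (increasing by 1 each time), so 2, 8, 15, 23, 32 → 42.
Putting it together: L-42.

L-42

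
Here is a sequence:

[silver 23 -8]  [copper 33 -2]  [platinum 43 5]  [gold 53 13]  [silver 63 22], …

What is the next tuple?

For the metal, repeats silver → copper → platinum → gold: silver, copper, platinum, gold, silver → copper.
Second slot goes 23, 33, 43, 53, 63 → 73 (+10 each step).
Third slot: differences are 6, 7, 8, … (increasing by 1 each time), so -8, -2, 5, 13, 22 → 32.
So the next tuple is [copper 73 32].

[copper 73 32]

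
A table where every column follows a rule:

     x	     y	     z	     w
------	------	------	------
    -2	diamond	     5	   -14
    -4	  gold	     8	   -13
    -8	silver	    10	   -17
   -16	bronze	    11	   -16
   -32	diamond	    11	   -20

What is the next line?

Column x goes -2, -4, -8, -16, -32 → -64 (×2 each step).
For the column y, repeats diamond → gold → silver → bronze: diamond, gold, silver, bronze, diamond → gold.
Column z: differences are 3, 2, 1, … (decreasing by 1 each time), so 5, 8, 10, 11, 11 → 10.
For the column w, alternating steps +1, −4, +1, −4, …: -14, -13, -17, -16, -20 → -19.
Combining the parts gives -64  gold  10  -19.

-64  gold  10  -19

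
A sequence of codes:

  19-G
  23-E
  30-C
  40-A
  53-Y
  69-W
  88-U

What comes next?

For the first component, differences are 4, 7, 10, … (increasing by 3 each time): 19, 23, 30, 40, 53, 69, 88 → 110.
Letter — letters move back 2 places in the alphabet, wrapping A→Z: G, E, C, A, Y, W, U → S.
Putting it together: 110-S.

110-S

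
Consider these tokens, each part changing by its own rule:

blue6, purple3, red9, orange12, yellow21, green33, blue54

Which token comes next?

purple87

Colour: repeats blue → purple → red → orange → yellow → green, so blue, purple, red, orange, yellow, green, blue → purple.
Second component: 6, 3, 9, 12, 21, 33, 54 → 87 (each term is the sum of the two before it).
Putting it together: purple87.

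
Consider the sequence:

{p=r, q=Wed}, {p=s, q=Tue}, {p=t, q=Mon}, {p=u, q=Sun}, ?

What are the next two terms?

For the p, letters move forward 1 place in the alphabet: r, s, t, u → v → w.
Q: Wed, Tue, Mon, Sun → Sat → Fri (runs backward through the weekdays Mon→Sun).
So the next two terms are {p=v, q=Sat} and {p=w, q=Fri}.

{p=v, q=Sat}, {p=w, q=Fri}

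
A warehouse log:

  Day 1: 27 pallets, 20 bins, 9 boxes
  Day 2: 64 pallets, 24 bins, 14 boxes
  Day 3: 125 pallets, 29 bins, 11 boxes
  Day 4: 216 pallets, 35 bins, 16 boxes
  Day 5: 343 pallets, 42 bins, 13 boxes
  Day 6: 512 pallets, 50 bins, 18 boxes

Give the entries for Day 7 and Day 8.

729 pallets, 59 bins, 15 boxes; 1000 pallets, 69 bins, 20 boxes

Pallets: perfect cubes: 3³, 4³, 5³, …; 27, 64, 125, 216, 343, 512 → 729 → 1000.
For the bins, differences are 4, 5, 6, … (increasing by 1 each time): 20, 24, 29, 35, 42, 50 → 59 → 69.
Boxes goes 9, 14, 11, 16, 13, 18 → 15 → 20 (alternating steps +5, −3, +5, −3, …).
Putting the parts together: 729 pallets, 59 bins, 15 boxes and then 1000 pallets, 69 bins, 20 boxes.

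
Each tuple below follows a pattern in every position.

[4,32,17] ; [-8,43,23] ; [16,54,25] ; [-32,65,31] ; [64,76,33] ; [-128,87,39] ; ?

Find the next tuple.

First entry goes 4, -8, 16, -32, 64, -128 → 256 (×(-2) each step).
Second entry: +11 each step, so 32, 43, 54, 65, 76, 87 → 98.
Third entry: alternating steps +6, +2, +6, +2, …; 17, 23, 25, 31, 33, 39 → 41.
Putting it together: [256,98,41].

[256,98,41]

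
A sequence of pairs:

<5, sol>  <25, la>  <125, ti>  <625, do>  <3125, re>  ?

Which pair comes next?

First coordinate: ×5 each step; 5, 25, 125, 625, 3125 → 15625.
For the note, runs through the solfège scale do→ti: sol, la, ti, do, re → mi.
Combining the parts gives <15625, mi>.

<15625, mi>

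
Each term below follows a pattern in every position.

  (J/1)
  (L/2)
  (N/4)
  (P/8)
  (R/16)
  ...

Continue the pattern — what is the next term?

(T/32)

Letter goes J, L, N, P, R → T (letters move forward 2 places in the alphabet).
For the second coordinate, ×2 each step: 1, 2, 4, 8, 16 → 32.
Putting it together: (T/32).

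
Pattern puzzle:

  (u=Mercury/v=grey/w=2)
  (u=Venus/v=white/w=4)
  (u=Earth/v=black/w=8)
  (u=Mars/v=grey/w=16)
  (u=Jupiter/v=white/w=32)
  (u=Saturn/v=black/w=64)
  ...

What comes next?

U: runs through the planets Mercury→Neptune, so Mercury, Venus, Earth, Mars, Jupiter, Saturn → Uranus.
V: repeats grey → white → black, so grey, white, black, grey, white, black → grey.
W: ×2 each step, so 2, 4, 8, 16, 32, 64 → 128.
So the next element is (u=Uranus/v=grey/w=128).

(u=Uranus/v=grey/w=128)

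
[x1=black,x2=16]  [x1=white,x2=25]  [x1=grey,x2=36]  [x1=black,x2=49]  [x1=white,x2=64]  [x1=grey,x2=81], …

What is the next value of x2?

X2 — perfect squares: 4², 5², 6², …: 16, 25, 36, 49, 64, 81 → 100.

100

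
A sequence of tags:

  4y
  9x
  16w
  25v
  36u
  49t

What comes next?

64s

First component goes 4, 9, 16, 25, 36, 49 → 64 (perfect squares: 2², 3², 4², …).
For the letter, letters move back 1 place in the alphabet: y, x, w, v, u, t → s.
Combining the parts gives 64s.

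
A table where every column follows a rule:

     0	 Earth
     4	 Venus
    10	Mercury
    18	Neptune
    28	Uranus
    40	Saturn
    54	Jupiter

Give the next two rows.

First component: differences are 4, 6, 8, … (increasing by 2 each time), so 0, 4, 10, 18, 28, 40, 54 → 70 → 88.
Planet — runs backward through the planets Mercury→Neptune: Earth, Venus, Mercury, Neptune, Uranus, Saturn, Jupiter → Mars → Earth.
Putting the parts together: 70  Mars and then 88  Earth.

70  Mars; 88  Earth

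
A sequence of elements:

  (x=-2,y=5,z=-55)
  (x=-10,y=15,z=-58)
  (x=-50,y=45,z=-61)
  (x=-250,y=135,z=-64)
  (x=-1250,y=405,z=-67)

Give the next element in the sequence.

X: -2, -10, -50, -250, -1250 → -6250 (×5 each step).
Y — ×3 each step: 5, 15, 45, 135, 405 → 1215.
Z: −3 each step; -55, -58, -61, -64, -67 → -70.
Combining the parts gives (x=-6250,y=1215,z=-70).

(x=-6250,y=1215,z=-70)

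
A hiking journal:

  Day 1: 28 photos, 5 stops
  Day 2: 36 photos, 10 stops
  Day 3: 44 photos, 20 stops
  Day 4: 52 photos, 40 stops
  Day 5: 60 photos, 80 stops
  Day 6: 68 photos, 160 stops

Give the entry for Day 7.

76 photos, 320 stops

Photos: +8 each step, so 28, 36, 44, 52, 60, 68 → 76.
Stops — ×2 each step: 5, 10, 20, 40, 80, 160 → 320.
Combining the parts gives 76 photos, 320 stops.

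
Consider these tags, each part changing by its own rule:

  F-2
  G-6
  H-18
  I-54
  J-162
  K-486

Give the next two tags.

L-1458 then M-4374

Letter goes F, G, H, I, J, K → L → M (letters move forward 1 place in the alphabet).
Second component — ×3 each step: 2, 6, 18, 54, 162, 486 → 1458 → 4374.
So the next two tags are L-1458 and M-4374.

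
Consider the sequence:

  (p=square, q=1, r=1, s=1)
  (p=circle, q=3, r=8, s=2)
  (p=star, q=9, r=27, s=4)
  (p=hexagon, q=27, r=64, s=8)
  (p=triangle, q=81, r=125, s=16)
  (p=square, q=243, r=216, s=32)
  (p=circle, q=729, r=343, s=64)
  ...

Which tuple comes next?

(p=star, q=2187, r=512, s=128)

P: repeats square → circle → star → hexagon → triangle, so square, circle, star, hexagon, triangle, square, circle → star.
Q: ×3 each step, so 1, 3, 9, 27, 81, 243, 729 → 2187.
R: perfect cubes: 1³, 2³, 3³, …; 1, 8, 27, 64, 125, 216, 343 → 512.
S: ×2 each step; 1, 2, 4, 8, 16, 32, 64 → 128.
Putting it together: (p=star, q=2187, r=512, s=128).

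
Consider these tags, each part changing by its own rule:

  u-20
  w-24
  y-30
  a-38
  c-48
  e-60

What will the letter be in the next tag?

g

Letter: u, w, y, a, c, e → g (letters move forward 2 places in the alphabet, wrapping Z→A).
Second component: differences are 4, 6, 8, … (increasing by 2 each time), so 20, 24, 30, 38, 48, 60 → 74.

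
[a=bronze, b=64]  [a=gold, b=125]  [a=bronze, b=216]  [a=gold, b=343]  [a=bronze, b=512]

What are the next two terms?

A goes bronze, gold, bronze, gold, bronze → gold → bronze (alternates bronze ↔ gold).
B: 64, 125, 216, 343, 512 → 729 → 1000 (perfect cubes: 4³, 5³, 6³, …).
Putting the parts together: [a=gold, b=729] and then [a=bronze, b=1000].

[a=gold, b=729], [a=bronze, b=1000]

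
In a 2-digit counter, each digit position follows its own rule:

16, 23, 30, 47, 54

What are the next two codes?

61 then 78

First digit: +1 each step, mod 10, so 1, 2, 3, 4, 5 → 6 → 7.
For the second digit, −3 each step, mod 10: 6, 3, 0, 7, 4 → 1 → 8.
So the next two codes are 61 and 78.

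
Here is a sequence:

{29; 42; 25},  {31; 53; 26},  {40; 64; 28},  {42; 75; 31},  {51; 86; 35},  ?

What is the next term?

For the first part, alternating steps +2, +9, +2, +9, …: 29, 31, 40, 42, 51 → 53.
Second part goes 42, 53, 64, 75, 86 → 97 (+11 each step).
Third part: 25, 26, 28, 31, 35 → 40 (differences are 1, 2, 3, … (increasing by 1 each time)).
So the next term is {53; 97; 40}.

{53; 97; 40}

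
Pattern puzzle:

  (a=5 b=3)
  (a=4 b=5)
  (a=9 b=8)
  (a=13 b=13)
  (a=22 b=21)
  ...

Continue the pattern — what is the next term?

(a=35 b=34)

A: each term is the sum of the two before it, so 5, 4, 9, 13, 22 → 35.
B: each term is the sum of the two before it, so 3, 5, 8, 13, 21 → 34.
So the next term is (a=35 b=34).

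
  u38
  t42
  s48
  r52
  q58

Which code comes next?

p62

Letter — letters move back 1 place in the alphabet: u, t, s, r, q → p.
Second component: alternating steps +4, +6, +4, +6, …, so 38, 42, 48, 52, 58 → 62.
Combining the parts gives p62.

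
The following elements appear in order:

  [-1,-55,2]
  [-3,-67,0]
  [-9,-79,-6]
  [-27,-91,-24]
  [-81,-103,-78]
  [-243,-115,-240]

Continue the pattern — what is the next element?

[-729,-127,-726]

First component goes -1, -3, -9, -27, -81, -243 → -729 (×3 each step).
Second component: -55, -67, -79, -91, -103, -115 → -127 (−12 each step).
For the third component, always 3 more than the first component: 2, 0, -6, -24, -78, -240 → -726.
So the next element is [-729,-127,-726].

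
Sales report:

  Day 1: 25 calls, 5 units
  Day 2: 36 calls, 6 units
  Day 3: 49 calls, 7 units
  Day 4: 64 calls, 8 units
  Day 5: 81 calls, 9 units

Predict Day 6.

100 calls, 10 units

Calls: 25, 36, 49, 64, 81 → 100 (perfect squares: 5², 6², 7², …).
Units: +1 each step; 5, 6, 7, 8, 9 → 10.
Putting it together: 100 calls, 10 units.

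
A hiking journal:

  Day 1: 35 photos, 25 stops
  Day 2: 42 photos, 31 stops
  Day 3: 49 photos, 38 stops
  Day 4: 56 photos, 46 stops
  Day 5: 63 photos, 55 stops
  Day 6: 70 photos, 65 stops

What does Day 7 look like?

77 photos, 76 stops

Photos goes 35, 42, 49, 56, 63, 70 → 77 (+7 each step).
For the stops, differences are 6, 7, 8, … (increasing by 1 each time): 25, 31, 38, 46, 55, 65 → 76.
So the next row is 77 photos, 76 stops.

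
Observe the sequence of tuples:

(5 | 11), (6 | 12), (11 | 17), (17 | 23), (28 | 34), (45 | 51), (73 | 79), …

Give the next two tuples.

First slot: each term is the sum of the two before it; 5, 6, 11, 17, 28, 45, 73 → 118 → 191.
For the second slot, always 6 more than the first slot: 11, 12, 17, 23, 34, 51, 79 → 124 → 197.
So the next two tuples are (118 | 124) and (191 | 197).

(118 | 124), (191 | 197)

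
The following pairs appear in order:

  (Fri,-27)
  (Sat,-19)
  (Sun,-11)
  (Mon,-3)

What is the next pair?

Day: Fri, Sat, Sun, Mon → Tue (runs through the weekdays Mon→Sun).
Second value goes -27, -19, -11, -3 → 5 (+8 each step).
Combining the parts gives (Tue,5).

(Tue,5)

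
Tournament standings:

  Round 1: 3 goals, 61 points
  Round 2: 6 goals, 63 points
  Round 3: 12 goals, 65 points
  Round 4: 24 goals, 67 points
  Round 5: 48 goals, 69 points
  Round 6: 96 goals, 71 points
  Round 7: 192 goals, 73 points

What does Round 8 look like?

384 goals, 75 points

Goals — ×2 each step: 3, 6, 12, 24, 48, 96, 192 → 384.
For the points, +2 each step: 61, 63, 65, 67, 69, 71, 73 → 75.
Combining the parts gives 384 goals, 75 points.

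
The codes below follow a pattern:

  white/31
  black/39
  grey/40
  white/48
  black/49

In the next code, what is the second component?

Shade: repeats white → black → grey, so white, black, grey, white, black → grey.
Second component: alternating steps +8, +1, +8, +1, …, so 31, 39, 40, 48, 49 → 57.

57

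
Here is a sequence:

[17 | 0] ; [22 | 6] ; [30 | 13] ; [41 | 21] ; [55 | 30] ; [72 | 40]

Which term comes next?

First slot — differences are 5, 8, 11, … (increasing by 3 each time): 17, 22, 30, 41, 55, 72 → 92.
Second slot — differences are 6, 7, 8, … (increasing by 1 each time): 0, 6, 13, 21, 30, 40 → 51.
Combining the parts gives [92 | 51].

[92 | 51]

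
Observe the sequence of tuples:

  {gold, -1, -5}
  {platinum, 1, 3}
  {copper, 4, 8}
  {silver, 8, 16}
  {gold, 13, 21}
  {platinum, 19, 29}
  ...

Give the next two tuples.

Metal: repeats gold → platinum → copper → silver, so gold, platinum, copper, silver, gold, platinum → copper → silver.
Second value: differences are 2, 3, 4, … (increasing by 1 each time); -1, 1, 4, 8, 13, 19 → 26 → 34.
Third value: alternating steps +8, +5, +8, +5, …, so -5, 3, 8, 16, 21, 29 → 34 → 42.
So the next two tuples are {copper, 26, 34} and {silver, 34, 42}.

{copper, 26, 34}, {silver, 34, 42}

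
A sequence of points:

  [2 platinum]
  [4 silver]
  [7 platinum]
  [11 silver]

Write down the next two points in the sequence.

First value: 2, 4, 7, 11 → 16 → 22 (differences are 2, 3, 4, … (increasing by 1 each time)).
Metal: alternates platinum ↔ silver, so platinum, silver, platinum, silver → platinum → silver.
Putting the parts together: [16 platinum] and then [22 silver].

[16 platinum], [22 silver]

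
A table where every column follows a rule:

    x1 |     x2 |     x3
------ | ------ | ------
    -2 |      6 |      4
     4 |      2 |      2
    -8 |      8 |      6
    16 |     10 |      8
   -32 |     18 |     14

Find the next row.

64  28  22

Column x1: ×(-2) each step; -2, 4, -8, 16, -32 → 64.
Column x2: each term is the sum of the two before it; 6, 2, 8, 10, 18 → 28.
For the column x3, each term is the sum of the two before it: 4, 2, 6, 8, 14 → 22.
So the next row is 64  28  22.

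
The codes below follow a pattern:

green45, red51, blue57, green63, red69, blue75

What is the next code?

green81

Colour: repeats green → red → blue; green, red, blue, green, red, blue → green.
Second component goes 45, 51, 57, 63, 69, 75 → 81 (+6 each step).
So the next code is green81.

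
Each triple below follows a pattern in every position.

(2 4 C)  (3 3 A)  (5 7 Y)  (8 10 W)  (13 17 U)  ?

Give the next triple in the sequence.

First value: 2, 3, 5, 8, 13 → 21 (each term is the sum of the two before it).
Second value — each term is the sum of the two before it: 4, 3, 7, 10, 17 → 27.
Letter — letters move back 2 places in the alphabet, wrapping A→Z: C, A, Y, W, U → S.
Putting it together: (21 27 S).

(21 27 S)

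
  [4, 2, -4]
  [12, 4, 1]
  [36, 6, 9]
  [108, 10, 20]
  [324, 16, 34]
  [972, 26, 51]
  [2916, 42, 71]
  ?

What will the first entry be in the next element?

First entry — ×3 each step: 4, 12, 36, 108, 324, 972, 2916 → 8748.
Second entry: 2, 4, 6, 10, 16, 26, 42 → 68 (each term is the sum of the two before it).
Third entry goes -4, 1, 9, 20, 34, 51, 71 → 94 (differences are 5, 8, 11, … (increasing by 3 each time)).

8748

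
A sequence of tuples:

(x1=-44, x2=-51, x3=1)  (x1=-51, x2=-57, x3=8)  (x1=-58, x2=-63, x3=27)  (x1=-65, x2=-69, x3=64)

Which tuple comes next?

X1: −7 each step; -44, -51, -58, -65 → -72.
X2: −6 each step, so -51, -57, -63, -69 → -75.
X3: perfect cubes: 1³, 2³, 3³, …; 1, 8, 27, 64 → 125.
So the next tuple is (x1=-72, x2=-75, x3=125).

(x1=-72, x2=-75, x3=125)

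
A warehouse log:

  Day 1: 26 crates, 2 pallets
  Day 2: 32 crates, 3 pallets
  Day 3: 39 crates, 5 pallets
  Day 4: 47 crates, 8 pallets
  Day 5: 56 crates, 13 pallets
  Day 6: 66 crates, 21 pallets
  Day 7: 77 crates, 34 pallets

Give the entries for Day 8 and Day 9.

Crates goes 26, 32, 39, 47, 56, 66, 77 → 89 → 102 (differences are 6, 7, 8, … (increasing by 1 each time)).
For the pallets, each term is the sum of the two before it: 2, 3, 5, 8, 13, 21, 34 → 55 → 89.
So the next two lines are 89 crates, 55 pallets and 102 crates, 89 pallets.

89 crates, 55 pallets; 102 crates, 89 pallets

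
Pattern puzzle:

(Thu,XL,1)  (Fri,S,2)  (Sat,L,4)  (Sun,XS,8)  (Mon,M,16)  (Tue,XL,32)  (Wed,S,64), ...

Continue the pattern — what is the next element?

Day — runs through the weekdays Mon→Sun: Thu, Fri, Sat, Sun, Mon, Tue, Wed → Thu.
Size — repeats XL → S → L → XS → M: XL, S, L, XS, M, XL, S → L.
Third value — ×2 each step: 1, 2, 4, 8, 16, 32, 64 → 128.
Putting it together: (Thu,L,128).

(Thu,L,128)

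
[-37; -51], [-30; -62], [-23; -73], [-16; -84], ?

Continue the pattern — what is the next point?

First part: -37, -30, -23, -16 → -9 (+7 each step).
Second part: −11 each step; -51, -62, -73, -84 → -95.
So the next point is [-9; -95].

[-9; -95]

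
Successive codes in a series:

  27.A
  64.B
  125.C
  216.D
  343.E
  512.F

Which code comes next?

729.G

First component: perfect cubes: 3³, 4³, 5³, …; 27, 64, 125, 216, 343, 512 → 729.
Letter: letters move forward 1 place in the alphabet; A, B, C, D, E, F → G.
Putting it together: 729.G.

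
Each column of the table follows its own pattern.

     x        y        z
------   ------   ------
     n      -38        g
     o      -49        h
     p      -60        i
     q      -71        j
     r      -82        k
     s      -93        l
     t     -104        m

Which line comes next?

u  -115  n

Column x: letters move forward 1 place in the alphabet; n, o, p, q, r, s, t → u.
Column y: −11 each step; -38, -49, -60, -71, -82, -93, -104 → -115.
Column z goes g, h, i, j, k, l, m → n (letters move forward 1 place in the alphabet).
So the next line is u  -115  n.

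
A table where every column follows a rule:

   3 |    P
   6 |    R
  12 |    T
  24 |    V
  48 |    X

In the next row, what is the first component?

First component — ×2 each step: 3, 6, 12, 24, 48 → 96.
Letter: P, R, T, V, X → Z (letters move forward 2 places in the alphabet).

96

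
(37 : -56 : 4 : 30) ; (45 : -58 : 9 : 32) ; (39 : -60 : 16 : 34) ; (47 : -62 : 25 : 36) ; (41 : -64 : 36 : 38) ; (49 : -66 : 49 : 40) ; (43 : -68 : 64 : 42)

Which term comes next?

First component: alternating steps +8, −6, +8, −6, …; 37, 45, 39, 47, 41, 49, 43 → 51.
Second component: −2 each step; -56, -58, -60, -62, -64, -66, -68 → -70.
Third component goes 4, 9, 16, 25, 36, 49, 64 → 81 (perfect squares: 2², 3², 4², …).
Fourth component — together with the second component always sums to -26: 30, 32, 34, 36, 38, 40, 42 → 44.
Combining the parts gives (51 : -70 : 81 : 44).

(51 : -70 : 81 : 44)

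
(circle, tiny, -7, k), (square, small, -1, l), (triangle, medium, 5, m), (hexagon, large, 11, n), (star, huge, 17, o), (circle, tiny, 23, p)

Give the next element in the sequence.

(square, small, 29, q)

For the shape, repeats circle → square → triangle → hexagon → star: circle, square, triangle, hexagon, star, circle → square.
Size goes tiny, small, medium, large, huge, tiny → small (repeats tiny → small → medium → large → huge).
Third part: -7, -1, 5, 11, 17, 23 → 29 (+6 each step).
Letter goes k, l, m, n, o, p → q (letters move forward 1 place in the alphabet).
So the next element is (square, small, 29, q).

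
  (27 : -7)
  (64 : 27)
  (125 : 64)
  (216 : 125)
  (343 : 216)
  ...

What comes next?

For the first value, perfect cubes: 3³, 4³, 5³, …: 27, 64, 125, 216, 343 → 512.
Second value goes -7, 27, 64, 125, 216 → 343 (always the previous value of the first value).
Putting it together: (512 : 343).

(512 : 343)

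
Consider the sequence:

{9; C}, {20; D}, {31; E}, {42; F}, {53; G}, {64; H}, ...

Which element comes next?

For the first part, +11 each step: 9, 20, 31, 42, 53, 64 → 75.
Letter: C, D, E, F, G, H → I (letters move forward 1 place in the alphabet).
Putting it together: {75; I}.

{75; I}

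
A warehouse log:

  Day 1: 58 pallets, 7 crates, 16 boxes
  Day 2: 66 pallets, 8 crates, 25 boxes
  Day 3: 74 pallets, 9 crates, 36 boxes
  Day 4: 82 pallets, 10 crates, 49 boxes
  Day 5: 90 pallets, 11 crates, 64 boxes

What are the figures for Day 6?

98 pallets, 12 crates, 81 boxes

Pallets: +8 each step, so 58, 66, 74, 82, 90 → 98.
Crates: +1 each step; 7, 8, 9, 10, 11 → 12.
Boxes goes 16, 25, 36, 49, 64 → 81 (perfect squares: 4², 5², 6², …).
Combining the parts gives 98 pallets, 12 crates, 81 boxes.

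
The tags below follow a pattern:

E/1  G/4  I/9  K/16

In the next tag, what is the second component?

25

Letter goes E, G, I, K → M (letters move forward 2 places in the alphabet).
Second component: 1, 4, 9, 16 → 25 (perfect squares: 1², 2², 3², …).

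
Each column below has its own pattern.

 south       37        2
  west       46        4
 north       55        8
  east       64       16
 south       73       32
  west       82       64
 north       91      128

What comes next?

Direction: south, west, north, east, south, west, north → east (repeats south → west → north → east).
Second component: +9 each step; 37, 46, 55, 64, 73, 82, 91 → 100.
For the third component, ×2 each step: 2, 4, 8, 16, 32, 64, 128 → 256.
Combining the parts gives east  100  256.

east  100  256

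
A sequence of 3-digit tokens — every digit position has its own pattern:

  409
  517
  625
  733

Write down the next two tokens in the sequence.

841 then 959

For the first digit, +1 each step, mod 10: 4, 5, 6, 7 → 8 → 9.
Second digit: 0, 1, 2, 3 → 4 → 5 (+1 each step, mod 10).
Third digit: 9, 7, 5, 3 → 1 → 9 (−2 each step, mod 10).
So the next two tokens are 841 and 959.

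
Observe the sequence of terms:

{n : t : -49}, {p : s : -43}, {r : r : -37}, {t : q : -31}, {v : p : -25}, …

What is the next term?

First letter: letters move forward 2 places in the alphabet; n, p, r, t, v → x.
Second letter: letters move back 1 place in the alphabet; t, s, r, q, p → o.
Third part: -49, -43, -37, -31, -25 → -19 (+6 each step).
So the next term is {x : o : -19}.

{x : o : -19}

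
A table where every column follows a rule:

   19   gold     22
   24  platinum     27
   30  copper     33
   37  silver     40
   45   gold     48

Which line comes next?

First component: 19, 24, 30, 37, 45 → 54 (differences are 5, 6, 7, … (increasing by 1 each time)).
For the metal, repeats gold → platinum → copper → silver: gold, platinum, copper, silver, gold → platinum.
Third component goes 22, 27, 33, 40, 48 → 57 (always 3 more than the first component).
Putting it together: 54  platinum  57.

54  platinum  57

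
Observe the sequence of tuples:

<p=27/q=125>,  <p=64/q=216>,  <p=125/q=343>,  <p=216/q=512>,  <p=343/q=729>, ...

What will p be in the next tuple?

512

P: perfect cubes: 3³, 4³, 5³, …, so 27, 64, 125, 216, 343 → 512.
For the q, perfect cubes: 5³, 6³, 7³, …: 125, 216, 343, 512, 729 → 1000.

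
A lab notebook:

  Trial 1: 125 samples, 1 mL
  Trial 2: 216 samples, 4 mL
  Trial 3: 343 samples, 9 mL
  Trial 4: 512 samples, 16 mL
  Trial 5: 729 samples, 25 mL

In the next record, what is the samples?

Samples: perfect cubes: 5³, 6³, 7³, …; 125, 216, 343, 512, 729 → 1000.

1000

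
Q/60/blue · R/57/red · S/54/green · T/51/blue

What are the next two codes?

U/48/red then V/45/green

Letter goes Q, R, S, T → U → V (letters move forward 1 place in the alphabet).
For the second component, −3 each step: 60, 57, 54, 51 → 48 → 45.
For the colour, repeats blue → red → green: blue, red, green, blue → red → green.
Putting the parts together: U/48/red and then V/45/green.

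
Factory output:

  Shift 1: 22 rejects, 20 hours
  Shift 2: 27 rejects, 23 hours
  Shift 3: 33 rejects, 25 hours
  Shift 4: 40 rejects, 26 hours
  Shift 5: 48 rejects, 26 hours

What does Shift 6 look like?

Rejects: differences are 5, 6, 7, … (increasing by 1 each time); 22, 27, 33, 40, 48 → 57.
Hours: differences are 3, 2, 1, … (decreasing by 1 each time); 20, 23, 25, 26, 26 → 25.
Putting it together: 57 rejects, 25 hours.

57 rejects, 25 hours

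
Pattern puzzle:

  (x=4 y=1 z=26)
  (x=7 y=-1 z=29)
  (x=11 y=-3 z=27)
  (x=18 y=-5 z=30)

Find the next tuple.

X: 4, 7, 11, 18 → 29 (each term is the sum of the two before it).
Y: 1, -1, -3, -5 → -7 (−2 each step).
Z: alternating steps +3, −2, +3, −2, …, so 26, 29, 27, 30 → 28.
So the next tuple is (x=29 y=-7 z=28).

(x=29 y=-7 z=28)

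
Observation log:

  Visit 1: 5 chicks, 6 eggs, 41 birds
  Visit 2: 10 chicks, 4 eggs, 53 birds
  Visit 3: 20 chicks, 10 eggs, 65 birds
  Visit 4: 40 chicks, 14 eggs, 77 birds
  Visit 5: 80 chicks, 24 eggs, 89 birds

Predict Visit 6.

160 chicks, 38 eggs, 101 birds

Chicks — ×2 each step: 5, 10, 20, 40, 80 → 160.
Eggs — each term is the sum of the two before it: 6, 4, 10, 14, 24 → 38.
Birds: +12 each step; 41, 53, 65, 77, 89 → 101.
So the next record is 160 chicks, 38 eggs, 101 birds.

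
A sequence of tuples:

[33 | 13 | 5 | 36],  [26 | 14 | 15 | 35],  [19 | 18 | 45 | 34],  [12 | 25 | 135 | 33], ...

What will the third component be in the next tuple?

For the third component, ×3 each step: 5, 15, 45, 135 → 405.

405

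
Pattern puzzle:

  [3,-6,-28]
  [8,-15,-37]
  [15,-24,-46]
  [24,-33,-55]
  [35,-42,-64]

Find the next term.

First component: differences are 5, 7, 9, … (increasing by 2 each time); 3, 8, 15, 24, 35 → 48.
Second component goes -6, -15, -24, -33, -42 → -51 (−9 each step).
Third component: −9 each step; -28, -37, -46, -55, -64 → -73.
Putting it together: [48,-51,-73].

[48,-51,-73]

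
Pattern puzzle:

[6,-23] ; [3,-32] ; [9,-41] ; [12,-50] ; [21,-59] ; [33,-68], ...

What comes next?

First slot: 6, 3, 9, 12, 21, 33 → 54 (each term is the sum of the two before it).
Second slot: −9 each step, so -23, -32, -41, -50, -59, -68 → -77.
So the next point is [54,-77].

[54,-77]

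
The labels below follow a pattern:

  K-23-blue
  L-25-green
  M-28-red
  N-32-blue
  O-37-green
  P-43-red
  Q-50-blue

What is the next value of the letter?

Letter goes K, L, M, N, O, P, Q → R (letters move forward 1 place in the alphabet).
For the second component, differences are 2, 3, 4, … (increasing by 1 each time): 23, 25, 28, 32, 37, 43, 50 → 58.
Colour: repeats blue → green → red, so blue, green, red, blue, green, red, blue → green.

R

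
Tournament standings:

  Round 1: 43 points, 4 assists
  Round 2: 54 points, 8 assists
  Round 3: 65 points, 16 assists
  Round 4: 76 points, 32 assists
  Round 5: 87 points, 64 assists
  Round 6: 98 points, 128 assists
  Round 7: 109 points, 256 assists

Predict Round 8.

Points: +11 each step, so 43, 54, 65, 76, 87, 98, 109 → 120.
Assists: ×2 each step, so 4, 8, 16, 32, 64, 128, 256 → 512.
Combining the parts gives 120 points, 512 assists.

120 points, 512 assists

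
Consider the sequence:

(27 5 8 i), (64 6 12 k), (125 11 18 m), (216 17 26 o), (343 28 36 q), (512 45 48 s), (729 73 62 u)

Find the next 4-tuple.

First slot: perfect cubes: 3³, 4³, 5³, …, so 27, 64, 125, 216, 343, 512, 729 → 1000.
Second slot: each term is the sum of the two before it; 5, 6, 11, 17, 28, 45, 73 → 118.
Third slot: differences are 4, 6, 8, … (increasing by 2 each time); 8, 12, 18, 26, 36, 48, 62 → 78.
Letter: letters move forward 2 places in the alphabet, so i, k, m, o, q, s, u → w.
So the next 4-tuple is (1000 118 78 w).

(1000 118 78 w)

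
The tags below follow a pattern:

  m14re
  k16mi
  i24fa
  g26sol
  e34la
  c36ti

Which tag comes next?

a44do

Letter: m, k, i, g, e, c → a (letters move back 2 places in the alphabet).
Second component goes 14, 16, 24, 26, 34, 36 → 44 (alternating steps +2, +8, +2, +8, …).
Note goes re, mi, fa, sol, la, ti → do (runs through the solfège scale do→ti).
Combining the parts gives a44do.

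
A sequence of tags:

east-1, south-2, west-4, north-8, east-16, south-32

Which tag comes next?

west-64

For the direction, repeats east → south → west → north: east, south, west, north, east, south → west.
Second component: ×2 each step; 1, 2, 4, 8, 16, 32 → 64.
Combining the parts gives west-64.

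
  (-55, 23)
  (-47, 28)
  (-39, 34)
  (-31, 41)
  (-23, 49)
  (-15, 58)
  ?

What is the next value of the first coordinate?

First coordinate: +8 each step, so -55, -47, -39, -31, -23, -15 → -7.
Second coordinate — differences are 5, 6, 7, … (increasing by 1 each time): 23, 28, 34, 41, 49, 58 → 68.

-7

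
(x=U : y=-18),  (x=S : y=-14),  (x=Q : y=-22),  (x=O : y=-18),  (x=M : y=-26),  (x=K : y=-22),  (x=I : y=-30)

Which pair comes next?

(x=G : y=-26)

X goes U, S, Q, O, M, K, I → G (letters move back 2 places in the alphabet).
Y — alternating steps +4, −8, +4, −8, …: -18, -14, -22, -18, -26, -22, -30 → -26.
Putting it together: (x=G : y=-26).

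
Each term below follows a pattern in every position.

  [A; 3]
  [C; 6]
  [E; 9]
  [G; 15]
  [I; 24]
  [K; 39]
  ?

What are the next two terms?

[M; 63], [O; 102]

Letter: letters move forward 2 places in the alphabet, so A, C, E, G, I, K → M → O.
Second entry — each term is the sum of the two before it: 3, 6, 9, 15, 24, 39 → 63 → 102.
So the next two terms are [M; 63] and [O; 102].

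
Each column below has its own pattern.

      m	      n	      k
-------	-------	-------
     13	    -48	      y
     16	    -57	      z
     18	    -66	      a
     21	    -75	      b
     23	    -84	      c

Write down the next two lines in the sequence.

26  -93  d; 28  -102  e

Column m — alternating steps +3, +2, +3, +2, …: 13, 16, 18, 21, 23 → 26 → 28.
Column n goes -48, -57, -66, -75, -84 → -93 → -102 (−9 each step).
Column k: letters move forward 1 place in the alphabet, wrapping Z→A, so y, z, a, b, c → d → e.
Putting the parts together: 26  -93  d and then 28  -102  e.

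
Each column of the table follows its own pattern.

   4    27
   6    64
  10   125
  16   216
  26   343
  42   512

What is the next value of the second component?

Second component goes 27, 64, 125, 216, 343, 512 → 729 (perfect cubes: 3³, 4³, 5³, …).

729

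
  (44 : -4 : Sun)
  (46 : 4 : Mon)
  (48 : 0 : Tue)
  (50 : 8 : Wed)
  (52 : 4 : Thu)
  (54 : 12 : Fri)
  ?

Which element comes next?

First slot: +2 each step, so 44, 46, 48, 50, 52, 54 → 56.
Second slot — alternating steps +8, −4, +8, −4, …: -4, 4, 0, 8, 4, 12 → 8.
For the day, runs through the weekdays Mon→Sun: Sun, Mon, Tue, Wed, Thu, Fri → Sat.
Putting it together: (56 : 8 : Sat).

(56 : 8 : Sat)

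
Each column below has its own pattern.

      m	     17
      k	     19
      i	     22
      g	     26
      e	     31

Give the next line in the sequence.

Letter goes m, k, i, g, e → c (letters move back 2 places in the alphabet).
Second component: differences are 2, 3, 4, … (increasing by 1 each time), so 17, 19, 22, 26, 31 → 37.
Putting it together: c  37.

c  37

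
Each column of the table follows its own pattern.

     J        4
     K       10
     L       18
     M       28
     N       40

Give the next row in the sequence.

O  54

Letter: letters move forward 1 place in the alphabet; J, K, L, M, N → O.
Second component — differences are 6, 8, 10, … (increasing by 2 each time): 4, 10, 18, 28, 40 → 54.
So the next row is O  54.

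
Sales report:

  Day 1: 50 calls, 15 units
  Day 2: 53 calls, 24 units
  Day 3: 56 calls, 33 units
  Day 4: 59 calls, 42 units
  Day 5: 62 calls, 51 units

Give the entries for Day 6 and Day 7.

Calls goes 50, 53, 56, 59, 62 → 65 → 68 (+3 each step).
Units — +9 each step: 15, 24, 33, 42, 51 → 60 → 69.
Putting the parts together: 65 calls, 60 units and then 68 calls, 69 units.

65 calls, 60 units; 68 calls, 69 units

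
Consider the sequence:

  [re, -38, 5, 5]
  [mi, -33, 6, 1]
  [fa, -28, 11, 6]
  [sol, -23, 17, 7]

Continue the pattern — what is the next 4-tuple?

Note — runs through the solfège scale do→ti: re, mi, fa, sol → la.
Second slot: +5 each step; -38, -33, -28, -23 → -18.
Third slot goes 5, 6, 11, 17 → 28 (each term is the sum of the two before it).
Fourth slot: 5, 1, 6, 7 → 13 (each term is the sum of the two before it).
So the next 4-tuple is [la, -18, 28, 13].

[la, -18, 28, 13]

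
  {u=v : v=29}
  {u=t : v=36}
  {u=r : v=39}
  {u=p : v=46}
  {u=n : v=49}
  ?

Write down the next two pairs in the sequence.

U — letters move back 2 places in the alphabet: v, t, r, p, n → l → j.
V: 29, 36, 39, 46, 49 → 56 → 59 (alternating steps +7, +3, +7, +3, …).
Putting the parts together: {u=l : v=56} and then {u=j : v=59}.

{u=l : v=56}, {u=j : v=59}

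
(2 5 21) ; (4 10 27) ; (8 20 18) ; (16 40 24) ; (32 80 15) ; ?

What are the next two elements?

First slot goes 2, 4, 8, 16, 32 → 64 → 128 (×2 each step).
For the second slot, ×2 each step: 5, 10, 20, 40, 80 → 160 → 320.
Third slot: 21, 27, 18, 24, 15 → 21 → 12 (alternating steps +6, −9, +6, −9, …).
Putting the parts together: (64 160 21) and then (128 320 12).

(64 160 21), (128 320 12)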